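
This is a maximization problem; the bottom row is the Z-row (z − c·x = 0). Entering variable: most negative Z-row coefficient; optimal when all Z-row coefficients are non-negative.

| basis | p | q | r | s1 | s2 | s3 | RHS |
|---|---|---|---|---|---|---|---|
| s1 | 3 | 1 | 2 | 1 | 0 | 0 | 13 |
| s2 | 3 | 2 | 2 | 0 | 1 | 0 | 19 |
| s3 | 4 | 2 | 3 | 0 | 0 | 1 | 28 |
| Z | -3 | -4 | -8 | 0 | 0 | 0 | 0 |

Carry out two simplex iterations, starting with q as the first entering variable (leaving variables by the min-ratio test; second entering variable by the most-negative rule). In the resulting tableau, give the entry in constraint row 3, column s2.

Ratio test on column q — row 1: 13/1 = 13; row 2: 19/2 = 19/2; row 3: 28/2 = 14. Minimum is 19/2 at row 2 (s2 leaves); pivot element 2.
Divide row 2 by 2; eliminate column q from the other rows.
Second iteration: most negative Z-row entry is -4 in column r, so r enters.
Ratio test on column r — row 1: (7/2)/1 = 7/2; row 2: (19/2)/1 = 19/2; row 3: 9/1 = 9. Minimum is 7/2 at row 1 (s1 leaves); pivot element 1.
Divide row 1 by 1; eliminate column r from the other rows.
After both pivots, the entry at constraint row 3, column s2 is -1/2.

-1/2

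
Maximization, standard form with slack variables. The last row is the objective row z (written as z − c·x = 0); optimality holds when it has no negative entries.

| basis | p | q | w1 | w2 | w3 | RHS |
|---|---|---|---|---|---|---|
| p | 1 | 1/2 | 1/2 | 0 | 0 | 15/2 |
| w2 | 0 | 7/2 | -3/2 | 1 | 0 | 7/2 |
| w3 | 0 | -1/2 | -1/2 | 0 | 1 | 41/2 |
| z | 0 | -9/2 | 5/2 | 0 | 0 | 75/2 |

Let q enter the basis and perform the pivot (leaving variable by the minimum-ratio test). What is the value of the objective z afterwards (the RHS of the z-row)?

Ratio test on column q — row 1: (15/2)/(1/2) = 15; row 2: (7/2)/(7/2) = 1; row 3: entry -1/2 ≤ 0. Minimum is 1 at row 2 (w2 leaves); pivot element 7/2.
Pivot on row 2; the z-row RHS becomes 75/2 − (-9/2)·1 = 42.

42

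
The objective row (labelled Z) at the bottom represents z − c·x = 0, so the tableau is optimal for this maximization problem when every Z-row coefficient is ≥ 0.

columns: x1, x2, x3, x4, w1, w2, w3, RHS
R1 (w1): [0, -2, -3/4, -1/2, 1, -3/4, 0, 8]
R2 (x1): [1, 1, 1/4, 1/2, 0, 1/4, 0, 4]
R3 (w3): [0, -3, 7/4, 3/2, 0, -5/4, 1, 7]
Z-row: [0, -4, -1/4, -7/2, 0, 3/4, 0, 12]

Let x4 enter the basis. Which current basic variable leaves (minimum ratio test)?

Column x4 entries and ratios — w1: -1/2 ≤ 0, skip; x1: 4/(1/2) = 8; w3: 7/(3/2) = 14/3.
Smallest ratio is 14/3 in the row of w3, so w3 leaves.

w3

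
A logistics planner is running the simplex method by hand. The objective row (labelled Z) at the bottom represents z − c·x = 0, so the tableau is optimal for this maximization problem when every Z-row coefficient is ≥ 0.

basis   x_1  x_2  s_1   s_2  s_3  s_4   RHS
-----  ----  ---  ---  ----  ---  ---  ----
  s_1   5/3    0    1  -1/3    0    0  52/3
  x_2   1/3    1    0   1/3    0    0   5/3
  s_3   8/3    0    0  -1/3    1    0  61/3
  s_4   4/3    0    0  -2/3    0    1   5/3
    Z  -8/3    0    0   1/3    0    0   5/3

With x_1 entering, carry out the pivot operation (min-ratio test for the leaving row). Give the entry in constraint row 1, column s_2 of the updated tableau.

Ratio test on column x_1 — row 1: (52/3)/(5/3) = 52/5; row 2: (5/3)/(1/3) = 5; row 3: (61/3)/(8/3) = 61/8; row 4: (5/3)/(4/3) = 5/4. Minimum is 5/4 at row 4 (s_4 leaves); pivot element 4/3.
Divide row 4 by 4/3; eliminate column x_1 from the other rows.
Row 1 update in column s_2: -1/3 − (5/3)·(-1/2) = 1/2.

1/2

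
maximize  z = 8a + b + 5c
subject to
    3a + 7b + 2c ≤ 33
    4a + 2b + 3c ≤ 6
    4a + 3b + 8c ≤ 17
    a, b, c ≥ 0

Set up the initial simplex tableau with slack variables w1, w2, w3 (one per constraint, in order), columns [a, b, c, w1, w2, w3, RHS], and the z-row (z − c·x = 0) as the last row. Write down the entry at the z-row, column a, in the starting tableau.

The z-row carries the negated objective coefficients: the a entry is -8.

-8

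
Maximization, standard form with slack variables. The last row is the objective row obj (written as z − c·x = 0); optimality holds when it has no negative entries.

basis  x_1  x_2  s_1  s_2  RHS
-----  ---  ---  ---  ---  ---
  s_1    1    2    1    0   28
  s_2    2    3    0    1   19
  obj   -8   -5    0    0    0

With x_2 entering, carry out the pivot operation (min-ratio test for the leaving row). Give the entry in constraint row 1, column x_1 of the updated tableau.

Ratio test on column x_2 — row 1: 28/2 = 14; row 2: 19/3 = 19/3. Minimum is 19/3 at row 2 (s_2 leaves); pivot element 3.
Divide row 2 by 3; eliminate column x_2 from the other rows.
Row 1 update in column x_1: 1 − 2·(2/3) = -1/3.

-1/3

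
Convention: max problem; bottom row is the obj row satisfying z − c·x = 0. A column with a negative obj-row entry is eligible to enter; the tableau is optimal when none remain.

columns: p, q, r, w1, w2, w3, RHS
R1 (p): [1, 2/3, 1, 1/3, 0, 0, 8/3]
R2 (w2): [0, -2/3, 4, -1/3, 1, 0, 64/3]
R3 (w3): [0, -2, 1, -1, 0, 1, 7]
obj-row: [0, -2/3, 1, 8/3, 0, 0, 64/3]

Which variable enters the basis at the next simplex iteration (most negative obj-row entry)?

q

Negative obj-row entries: q: -2/3.
The most negative is -2/3 in column q, so q enters.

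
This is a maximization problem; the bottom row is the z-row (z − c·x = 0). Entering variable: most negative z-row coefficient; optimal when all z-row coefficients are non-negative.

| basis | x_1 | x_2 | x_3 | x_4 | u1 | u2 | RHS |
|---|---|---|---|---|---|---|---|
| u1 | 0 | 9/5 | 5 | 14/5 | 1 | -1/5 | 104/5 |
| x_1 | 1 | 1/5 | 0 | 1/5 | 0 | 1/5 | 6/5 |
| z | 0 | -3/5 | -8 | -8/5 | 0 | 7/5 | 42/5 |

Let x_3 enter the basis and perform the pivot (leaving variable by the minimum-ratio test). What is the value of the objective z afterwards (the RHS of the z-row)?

Ratio test on column x_3 — row 1: (104/5)/5 = 104/25; row 2: entry 0 ≤ 0. Minimum is 104/25 at row 1 (u1 leaves); pivot element 5.
Pivot on row 1; the z-row RHS becomes 42/5 − (-8)·(104/25) = 1042/25.

1042/25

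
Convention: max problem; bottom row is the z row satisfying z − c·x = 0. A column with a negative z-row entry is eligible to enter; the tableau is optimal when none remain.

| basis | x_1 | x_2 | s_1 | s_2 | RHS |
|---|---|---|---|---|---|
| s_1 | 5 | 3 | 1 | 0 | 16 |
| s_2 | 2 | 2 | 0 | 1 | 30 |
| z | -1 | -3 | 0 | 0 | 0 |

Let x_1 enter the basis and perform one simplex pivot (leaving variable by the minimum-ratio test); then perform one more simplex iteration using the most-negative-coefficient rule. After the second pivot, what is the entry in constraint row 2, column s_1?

-2/3

Ratio test on column x_1 — row 1: 16/5 = 16/5; row 2: 30/2 = 15. Minimum is 16/5 at row 1 (s_1 leaves); pivot element 5.
Divide row 1 by 5; eliminate column x_1 from the other rows.
Second iteration: most negative z-row entry is -12/5 in column x_2, so x_2 enters.
Ratio test on column x_2 — row 1: (16/5)/(3/5) = 16/3; row 2: (118/5)/(4/5) = 59/2. Minimum is 16/3 at row 1 (x_1 leaves); pivot element 3/5.
Divide row 1 by 3/5; eliminate column x_2 from the other rows.
After both pivots, the entry at constraint row 2, column s_1 is -2/3.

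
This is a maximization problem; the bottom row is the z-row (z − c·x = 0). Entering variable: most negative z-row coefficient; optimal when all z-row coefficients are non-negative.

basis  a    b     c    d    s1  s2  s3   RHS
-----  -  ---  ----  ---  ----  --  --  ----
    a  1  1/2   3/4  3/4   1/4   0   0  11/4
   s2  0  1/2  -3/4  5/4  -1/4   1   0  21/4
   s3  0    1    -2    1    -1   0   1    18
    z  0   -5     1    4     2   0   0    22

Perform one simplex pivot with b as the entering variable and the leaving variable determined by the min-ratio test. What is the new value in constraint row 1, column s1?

Ratio test on column b — row 1: (11/4)/(1/2) = 11/2; row 2: (21/4)/(1/2) = 21/2; row 3: 18/1 = 18. Minimum is 11/2 at row 1 (a leaves); pivot element 1/2.
Divide row 1 by 1/2; eliminate column b from the other rows.
In the new row 1, the s1 entry is the old entry divided by the pivot: (1/4)/(1/2) = 1/2.

1/2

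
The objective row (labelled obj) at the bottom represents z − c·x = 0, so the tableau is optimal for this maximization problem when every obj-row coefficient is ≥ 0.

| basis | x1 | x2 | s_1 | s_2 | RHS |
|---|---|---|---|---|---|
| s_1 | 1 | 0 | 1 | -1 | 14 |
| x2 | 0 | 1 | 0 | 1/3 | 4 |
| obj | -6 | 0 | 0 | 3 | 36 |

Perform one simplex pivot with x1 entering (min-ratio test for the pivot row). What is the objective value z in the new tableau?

120

Ratio test on column x1 — row 1: 14/1 = 14; row 2: entry 0 ≤ 0. Minimum is 14 at row 1 (s_1 leaves); pivot element 1.
Pivot on row 1; the obj-row RHS becomes 36 − (-6)·14 = 120.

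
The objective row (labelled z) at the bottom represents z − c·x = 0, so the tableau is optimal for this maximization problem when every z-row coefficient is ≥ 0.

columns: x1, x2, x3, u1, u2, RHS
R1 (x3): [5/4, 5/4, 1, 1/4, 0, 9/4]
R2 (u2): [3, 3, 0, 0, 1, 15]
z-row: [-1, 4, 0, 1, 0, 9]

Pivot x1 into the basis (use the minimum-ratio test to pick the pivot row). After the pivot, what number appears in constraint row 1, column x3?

4/5

Ratio test on column x1 — row 1: (9/4)/(5/4) = 9/5; row 2: 15/3 = 5. Minimum is 9/5 at row 1 (x3 leaves); pivot element 5/4.
Divide row 1 by 5/4; eliminate column x1 from the other rows.
In the new row 1, the x3 entry is the old entry divided by the pivot: 1/(5/4) = 4/5.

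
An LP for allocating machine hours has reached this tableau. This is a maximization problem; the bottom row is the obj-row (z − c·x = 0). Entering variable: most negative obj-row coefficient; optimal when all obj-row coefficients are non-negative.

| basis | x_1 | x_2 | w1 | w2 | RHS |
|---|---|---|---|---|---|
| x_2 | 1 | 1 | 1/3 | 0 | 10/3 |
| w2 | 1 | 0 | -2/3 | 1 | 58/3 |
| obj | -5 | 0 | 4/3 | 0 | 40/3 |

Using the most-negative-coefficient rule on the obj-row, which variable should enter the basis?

Negative obj-row entries: x_1: -5.
The most negative is -5 in column x_1, so x_1 enters.

x_1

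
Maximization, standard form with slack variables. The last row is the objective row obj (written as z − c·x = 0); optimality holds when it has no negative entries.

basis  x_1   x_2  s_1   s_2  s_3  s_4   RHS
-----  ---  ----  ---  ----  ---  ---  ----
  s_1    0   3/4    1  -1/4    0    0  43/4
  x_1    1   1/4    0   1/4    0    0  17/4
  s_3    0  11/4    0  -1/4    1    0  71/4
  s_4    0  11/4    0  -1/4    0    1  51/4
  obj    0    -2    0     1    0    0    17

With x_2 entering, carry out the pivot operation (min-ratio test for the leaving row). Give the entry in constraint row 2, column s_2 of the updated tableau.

3/11

Ratio test on column x_2 — row 1: (43/4)/(3/4) = 43/3; row 2: (17/4)/(1/4) = 17; row 3: (71/4)/(11/4) = 71/11; row 4: (51/4)/(11/4) = 51/11. Minimum is 51/11 at row 4 (s_4 leaves); pivot element 11/4.
Divide row 4 by 11/4; eliminate column x_2 from the other rows.
Row 2 update in column s_2: 1/4 − (1/4)·(-1/11) = 3/11.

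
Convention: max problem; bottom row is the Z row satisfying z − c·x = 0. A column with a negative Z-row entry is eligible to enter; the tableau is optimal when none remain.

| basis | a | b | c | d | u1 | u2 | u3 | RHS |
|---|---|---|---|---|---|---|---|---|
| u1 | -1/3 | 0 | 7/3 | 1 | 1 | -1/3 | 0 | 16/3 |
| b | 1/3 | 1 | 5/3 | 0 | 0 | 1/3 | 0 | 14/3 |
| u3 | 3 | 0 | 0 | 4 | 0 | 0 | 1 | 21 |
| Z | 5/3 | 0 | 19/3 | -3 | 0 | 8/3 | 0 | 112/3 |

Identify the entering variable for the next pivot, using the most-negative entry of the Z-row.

Negative Z-row entries: d: -3.
The most negative is -3 in column d, so d enters.

d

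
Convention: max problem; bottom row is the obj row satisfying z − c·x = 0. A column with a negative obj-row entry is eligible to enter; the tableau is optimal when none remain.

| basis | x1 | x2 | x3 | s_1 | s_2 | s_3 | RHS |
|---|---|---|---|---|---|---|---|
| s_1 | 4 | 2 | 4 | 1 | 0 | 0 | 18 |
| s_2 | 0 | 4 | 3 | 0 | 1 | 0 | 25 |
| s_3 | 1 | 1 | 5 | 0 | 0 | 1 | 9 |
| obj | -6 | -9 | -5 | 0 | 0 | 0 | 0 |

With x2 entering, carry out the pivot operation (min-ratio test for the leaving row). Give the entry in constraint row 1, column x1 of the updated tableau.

4

Ratio test on column x2 — row 1: 18/2 = 9; row 2: 25/4 = 25/4; row 3: 9/1 = 9. Minimum is 25/4 at row 2 (s_2 leaves); pivot element 4.
Divide row 2 by 4; eliminate column x2 from the other rows.
Row 1 update in column x1: 4 − 2·0 = 4.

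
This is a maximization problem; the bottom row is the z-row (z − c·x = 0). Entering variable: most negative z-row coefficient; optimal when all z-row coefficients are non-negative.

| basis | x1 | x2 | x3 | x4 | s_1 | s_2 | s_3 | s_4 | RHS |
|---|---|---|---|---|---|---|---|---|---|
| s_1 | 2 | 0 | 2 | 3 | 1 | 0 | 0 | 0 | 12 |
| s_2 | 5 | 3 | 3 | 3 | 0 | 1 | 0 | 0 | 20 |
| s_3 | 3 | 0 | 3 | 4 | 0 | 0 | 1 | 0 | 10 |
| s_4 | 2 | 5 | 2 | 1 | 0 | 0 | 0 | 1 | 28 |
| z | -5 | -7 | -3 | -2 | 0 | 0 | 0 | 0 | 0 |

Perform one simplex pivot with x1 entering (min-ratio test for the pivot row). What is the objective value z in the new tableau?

50/3

Ratio test on column x1 — row 1: 12/2 = 6; row 2: 20/5 = 4; row 3: 10/3 = 10/3; row 4: 28/2 = 14. Minimum is 10/3 at row 3 (s_3 leaves); pivot element 3.
Pivot on row 3; the z-row RHS becomes 0 − (-5)·(10/3) = 50/3.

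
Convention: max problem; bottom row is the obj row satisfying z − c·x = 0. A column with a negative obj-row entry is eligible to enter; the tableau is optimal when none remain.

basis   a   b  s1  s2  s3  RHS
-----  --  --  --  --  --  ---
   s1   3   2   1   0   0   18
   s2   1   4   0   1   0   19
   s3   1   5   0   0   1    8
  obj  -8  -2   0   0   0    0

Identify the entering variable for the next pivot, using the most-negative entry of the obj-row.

a

Negative obj-row entries: a: -8, b: -2.
The most negative is -8 in column a, so a enters.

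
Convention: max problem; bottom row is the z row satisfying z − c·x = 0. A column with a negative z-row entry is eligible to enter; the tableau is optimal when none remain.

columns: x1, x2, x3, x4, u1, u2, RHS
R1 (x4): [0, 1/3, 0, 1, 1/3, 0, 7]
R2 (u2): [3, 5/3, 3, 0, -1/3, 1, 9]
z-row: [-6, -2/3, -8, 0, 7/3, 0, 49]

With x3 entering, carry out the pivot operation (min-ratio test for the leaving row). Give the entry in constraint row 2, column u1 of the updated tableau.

Ratio test on column x3 — row 1: entry 0 ≤ 0; row 2: 9/3 = 3. Minimum is 3 at row 2 (u2 leaves); pivot element 3.
Divide row 2 by 3; eliminate column x3 from the other rows.
In the new row 2, the u1 entry is the old entry divided by the pivot: (-1/3)/3 = -1/9.

-1/9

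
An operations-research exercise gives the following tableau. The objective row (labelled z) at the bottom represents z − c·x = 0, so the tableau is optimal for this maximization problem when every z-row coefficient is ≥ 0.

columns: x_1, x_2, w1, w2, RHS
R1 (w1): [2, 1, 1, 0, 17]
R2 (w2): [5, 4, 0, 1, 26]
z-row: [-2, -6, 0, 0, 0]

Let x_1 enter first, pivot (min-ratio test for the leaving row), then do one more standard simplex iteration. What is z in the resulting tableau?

Ratio test on column x_1 — row 1: 17/2 = 17/2; row 2: 26/5 = 26/5. Minimum is 26/5 at row 2 (w2 leaves); pivot element 5.
Pivot on row 2; the z-row RHS becomes 0 − (-2)·(26/5) = 52/5.
Next entering variable (most negative z-row entry -22/5): x_2.
Ratio test on column x_2 — row 1: entry -3/5 ≤ 0; row 2: (26/5)/(4/5) = 13/2. Minimum is 13/2 at row 2 (x_1 leaves); pivot element 4/5.
After the second pivot the z-row RHS is 52/5 − (-22/5)·(13/2) = 39.

39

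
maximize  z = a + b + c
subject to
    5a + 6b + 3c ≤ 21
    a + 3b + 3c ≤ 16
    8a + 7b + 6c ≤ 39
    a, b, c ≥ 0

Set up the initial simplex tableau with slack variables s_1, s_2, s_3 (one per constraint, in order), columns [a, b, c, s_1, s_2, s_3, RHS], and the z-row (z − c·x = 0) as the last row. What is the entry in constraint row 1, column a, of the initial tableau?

5

Constraint 1 has coefficient 5 on a.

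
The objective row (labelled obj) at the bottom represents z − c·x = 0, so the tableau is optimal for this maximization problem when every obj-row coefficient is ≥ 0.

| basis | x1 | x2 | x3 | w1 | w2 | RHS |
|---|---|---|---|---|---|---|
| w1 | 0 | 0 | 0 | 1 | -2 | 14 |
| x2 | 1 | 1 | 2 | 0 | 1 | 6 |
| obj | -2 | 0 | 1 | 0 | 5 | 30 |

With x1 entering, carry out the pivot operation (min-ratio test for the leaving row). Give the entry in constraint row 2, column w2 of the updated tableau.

1

Ratio test on column x1 — row 1: entry 0 ≤ 0; row 2: 6/1 = 6. Minimum is 6 at row 2 (x2 leaves); pivot element 1.
Divide row 2 by 1; eliminate column x1 from the other rows.
In the new row 2, the w2 entry is the old entry divided by the pivot: 1/1 = 1.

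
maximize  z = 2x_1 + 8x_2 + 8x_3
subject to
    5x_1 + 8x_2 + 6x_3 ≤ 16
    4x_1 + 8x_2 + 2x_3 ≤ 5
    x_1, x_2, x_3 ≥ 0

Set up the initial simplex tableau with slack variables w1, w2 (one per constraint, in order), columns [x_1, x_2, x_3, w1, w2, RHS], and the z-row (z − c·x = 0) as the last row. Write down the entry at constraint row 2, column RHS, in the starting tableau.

5

The RHS of constraint 2 is b_2 = 5.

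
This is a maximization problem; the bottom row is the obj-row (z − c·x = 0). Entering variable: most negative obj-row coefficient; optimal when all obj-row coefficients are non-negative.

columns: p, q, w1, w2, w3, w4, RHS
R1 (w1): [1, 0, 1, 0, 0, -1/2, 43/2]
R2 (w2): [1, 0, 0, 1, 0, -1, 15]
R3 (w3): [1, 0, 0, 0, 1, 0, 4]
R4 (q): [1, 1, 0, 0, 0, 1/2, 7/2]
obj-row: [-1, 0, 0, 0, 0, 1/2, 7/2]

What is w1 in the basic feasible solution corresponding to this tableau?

43/2

w1 is basic (row 1); its value is the RHS of that row, 43/2.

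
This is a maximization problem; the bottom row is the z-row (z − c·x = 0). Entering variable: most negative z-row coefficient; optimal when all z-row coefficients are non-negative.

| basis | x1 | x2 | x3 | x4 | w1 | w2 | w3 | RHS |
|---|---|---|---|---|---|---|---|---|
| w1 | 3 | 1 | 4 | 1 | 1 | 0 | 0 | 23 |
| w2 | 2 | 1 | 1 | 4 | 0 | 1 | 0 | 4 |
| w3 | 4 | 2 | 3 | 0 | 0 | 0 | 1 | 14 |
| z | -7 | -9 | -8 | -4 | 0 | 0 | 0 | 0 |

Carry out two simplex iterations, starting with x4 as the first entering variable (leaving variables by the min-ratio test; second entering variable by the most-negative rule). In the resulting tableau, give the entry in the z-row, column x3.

Ratio test on column x4 — row 1: 23/1 = 23; row 2: 4/4 = 1; row 3: entry 0 ≤ 0. Minimum is 1 at row 2 (w2 leaves); pivot element 4.
Divide row 2 by 4; eliminate column x4 from the other rows.
Second iteration: most negative z-row entry is -8 in column x2, so x2 enters.
Ratio test on column x2 — row 1: 22/(3/4) = 88/3; row 2: 1/(1/4) = 4; row 3: 14/2 = 7. Minimum is 4 at row 2 (x4 leaves); pivot element 1/4.
Divide row 2 by 1/4; eliminate column x2 from the other rows.
After both pivots, the entry at the z-row, column x3 is 1.

1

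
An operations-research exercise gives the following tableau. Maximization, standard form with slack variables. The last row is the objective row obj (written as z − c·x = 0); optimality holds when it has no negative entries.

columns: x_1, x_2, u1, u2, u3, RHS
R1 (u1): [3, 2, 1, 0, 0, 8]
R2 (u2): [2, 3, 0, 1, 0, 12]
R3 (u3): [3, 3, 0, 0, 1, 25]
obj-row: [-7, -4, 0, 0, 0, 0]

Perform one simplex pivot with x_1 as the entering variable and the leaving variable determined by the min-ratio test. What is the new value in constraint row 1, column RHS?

8/3

Ratio test on column x_1 — row 1: 8/3 = 8/3; row 2: 12/2 = 6; row 3: 25/3 = 25/3. Minimum is 8/3 at row 1 (u1 leaves); pivot element 3.
Divide row 1 by 3; eliminate column x_1 from the other rows.
In the new row 1, the RHS entry is the old entry divided by the pivot: 8/3 = 8/3.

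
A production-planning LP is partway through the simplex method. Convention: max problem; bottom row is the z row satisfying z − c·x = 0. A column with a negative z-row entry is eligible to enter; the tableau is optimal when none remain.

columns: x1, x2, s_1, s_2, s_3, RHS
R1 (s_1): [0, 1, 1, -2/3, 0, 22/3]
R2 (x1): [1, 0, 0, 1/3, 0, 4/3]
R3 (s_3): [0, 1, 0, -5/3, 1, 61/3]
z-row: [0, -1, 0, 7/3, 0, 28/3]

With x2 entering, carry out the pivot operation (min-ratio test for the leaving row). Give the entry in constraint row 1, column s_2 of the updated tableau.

-2/3

Ratio test on column x2 — row 1: (22/3)/1 = 22/3; row 2: entry 0 ≤ 0; row 3: (61/3)/1 = 61/3. Minimum is 22/3 at row 1 (s_1 leaves); pivot element 1.
Divide row 1 by 1; eliminate column x2 from the other rows.
In the new row 1, the s_2 entry is the old entry divided by the pivot: (-2/3)/1 = -2/3.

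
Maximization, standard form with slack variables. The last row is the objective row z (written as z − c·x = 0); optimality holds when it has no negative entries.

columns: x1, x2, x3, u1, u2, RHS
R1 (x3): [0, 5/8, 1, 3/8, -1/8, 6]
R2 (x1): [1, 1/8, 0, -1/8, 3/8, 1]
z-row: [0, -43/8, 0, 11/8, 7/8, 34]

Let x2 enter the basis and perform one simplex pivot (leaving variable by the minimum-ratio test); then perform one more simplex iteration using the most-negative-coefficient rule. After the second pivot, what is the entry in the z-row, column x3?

Ratio test on column x2 — row 1: 6/(5/8) = 48/5; row 2: 1/(1/8) = 8. Minimum is 8 at row 2 (x1 leaves); pivot element 1/8.
Divide row 2 by 1/8; eliminate column x2 from the other rows.
Second iteration: most negative z-row entry is -4 in column u1, so u1 enters.
Ratio test on column u1 — row 1: 1/1 = 1; row 2: entry -1 ≤ 0. Minimum is 1 at row 1 (x3 leaves); pivot element 1.
Divide row 1 by 1; eliminate column u1 from the other rows.
After both pivots, the entry at the z-row, column x3 is 4.

4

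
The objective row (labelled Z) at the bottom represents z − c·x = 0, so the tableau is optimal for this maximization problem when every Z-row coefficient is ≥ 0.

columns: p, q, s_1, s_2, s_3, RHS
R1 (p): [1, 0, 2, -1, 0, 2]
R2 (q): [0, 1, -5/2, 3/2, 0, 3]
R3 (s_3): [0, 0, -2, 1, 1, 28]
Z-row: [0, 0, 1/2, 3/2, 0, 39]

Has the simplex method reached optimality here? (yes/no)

yes

Every Z-row coefficient is ≥ 0, so the tableau is optimal.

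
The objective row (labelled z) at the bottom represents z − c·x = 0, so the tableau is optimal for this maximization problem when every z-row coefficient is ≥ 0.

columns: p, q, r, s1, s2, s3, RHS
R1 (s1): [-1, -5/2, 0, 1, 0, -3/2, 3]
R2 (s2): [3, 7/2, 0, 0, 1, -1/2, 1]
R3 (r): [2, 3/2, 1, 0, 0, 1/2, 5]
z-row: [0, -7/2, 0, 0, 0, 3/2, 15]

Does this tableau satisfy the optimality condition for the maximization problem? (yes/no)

The z-row has a negative entry -7/2 in column q, so it is not optimal.

no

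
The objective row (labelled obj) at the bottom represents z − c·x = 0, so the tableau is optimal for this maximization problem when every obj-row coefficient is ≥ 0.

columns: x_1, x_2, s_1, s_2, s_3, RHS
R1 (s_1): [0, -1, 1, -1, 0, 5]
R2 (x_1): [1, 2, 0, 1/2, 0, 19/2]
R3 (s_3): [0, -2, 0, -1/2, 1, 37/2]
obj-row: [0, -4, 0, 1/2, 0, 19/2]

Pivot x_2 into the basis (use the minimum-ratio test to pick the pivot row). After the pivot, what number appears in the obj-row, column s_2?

Ratio test on column x_2 — row 1: entry -1 ≤ 0; row 2: (19/2)/2 = 19/4; row 3: entry -2 ≤ 0. Minimum is 19/4 at row 2 (x_1 leaves); pivot element 2.
Divide row 2 by 2; eliminate column x_2 from the other rows.
obj-row update in column s_2: 1/2 − (-4)·(1/4) = 3/2.

3/2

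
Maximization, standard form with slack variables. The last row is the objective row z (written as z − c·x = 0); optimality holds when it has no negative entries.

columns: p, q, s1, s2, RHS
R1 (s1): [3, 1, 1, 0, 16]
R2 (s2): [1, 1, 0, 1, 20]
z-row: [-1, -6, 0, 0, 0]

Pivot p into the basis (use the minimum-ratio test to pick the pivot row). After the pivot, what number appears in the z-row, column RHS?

Ratio test on column p — row 1: 16/3 = 16/3; row 2: 20/1 = 20. Minimum is 16/3 at row 1 (s1 leaves); pivot element 3.
Divide row 1 by 3; eliminate column p from the other rows.
z-row update in column RHS: 0 − (-1)·(16/3) = 16/3.

16/3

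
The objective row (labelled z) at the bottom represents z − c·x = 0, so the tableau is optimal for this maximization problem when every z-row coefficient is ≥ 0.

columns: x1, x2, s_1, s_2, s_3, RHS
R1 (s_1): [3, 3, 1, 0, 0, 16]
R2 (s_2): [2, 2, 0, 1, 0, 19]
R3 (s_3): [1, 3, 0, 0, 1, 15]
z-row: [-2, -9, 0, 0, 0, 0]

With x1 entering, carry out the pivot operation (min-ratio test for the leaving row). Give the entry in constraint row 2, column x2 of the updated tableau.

0

Ratio test on column x1 — row 1: 16/3 = 16/3; row 2: 19/2 = 19/2; row 3: 15/1 = 15. Minimum is 16/3 at row 1 (s_1 leaves); pivot element 3.
Divide row 1 by 3; eliminate column x1 from the other rows.
Row 2 update in column x2: 2 − 2·1 = 0.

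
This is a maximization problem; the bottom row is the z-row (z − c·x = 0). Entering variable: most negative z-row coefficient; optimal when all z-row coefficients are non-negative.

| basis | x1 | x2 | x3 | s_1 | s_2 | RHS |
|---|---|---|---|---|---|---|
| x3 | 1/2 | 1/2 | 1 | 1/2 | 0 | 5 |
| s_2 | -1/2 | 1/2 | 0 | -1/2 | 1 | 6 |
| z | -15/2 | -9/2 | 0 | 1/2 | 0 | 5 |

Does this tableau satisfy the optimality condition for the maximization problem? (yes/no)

no

The z-row has a negative entry -15/2 in column x1, so it is not optimal.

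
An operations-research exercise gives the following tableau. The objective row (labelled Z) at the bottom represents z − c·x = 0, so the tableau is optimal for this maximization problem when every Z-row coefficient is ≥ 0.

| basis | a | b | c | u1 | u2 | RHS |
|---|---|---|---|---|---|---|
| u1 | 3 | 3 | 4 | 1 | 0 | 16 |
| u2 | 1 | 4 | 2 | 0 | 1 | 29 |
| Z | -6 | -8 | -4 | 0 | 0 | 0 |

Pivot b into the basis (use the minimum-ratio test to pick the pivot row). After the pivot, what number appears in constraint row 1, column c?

Ratio test on column b — row 1: 16/3 = 16/3; row 2: 29/4 = 29/4. Minimum is 16/3 at row 1 (u1 leaves); pivot element 3.
Divide row 1 by 3; eliminate column b from the other rows.
In the new row 1, the c entry is the old entry divided by the pivot: 4/3 = 4/3.

4/3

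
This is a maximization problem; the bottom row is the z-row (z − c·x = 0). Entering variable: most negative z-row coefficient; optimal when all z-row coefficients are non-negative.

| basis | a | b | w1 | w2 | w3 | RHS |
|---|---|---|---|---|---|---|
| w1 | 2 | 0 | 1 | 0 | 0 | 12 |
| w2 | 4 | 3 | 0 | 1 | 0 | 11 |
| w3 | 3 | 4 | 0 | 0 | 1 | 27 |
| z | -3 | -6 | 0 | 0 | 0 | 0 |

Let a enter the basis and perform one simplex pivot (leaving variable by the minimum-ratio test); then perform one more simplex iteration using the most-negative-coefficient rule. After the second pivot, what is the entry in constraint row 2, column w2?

Ratio test on column a — row 1: 12/2 = 6; row 2: 11/4 = 11/4; row 3: 27/3 = 9. Minimum is 11/4 at row 2 (w2 leaves); pivot element 4.
Divide row 2 by 4; eliminate column a from the other rows.
Second iteration: most negative z-row entry is -15/4 in column b, so b enters.
Ratio test on column b — row 1: entry -3/2 ≤ 0; row 2: (11/4)/(3/4) = 11/3; row 3: (75/4)/(7/4) = 75/7. Minimum is 11/3 at row 2 (a leaves); pivot element 3/4.
Divide row 2 by 3/4; eliminate column b from the other rows.
After both pivots, the entry at constraint row 2, column w2 is 1/3.

1/3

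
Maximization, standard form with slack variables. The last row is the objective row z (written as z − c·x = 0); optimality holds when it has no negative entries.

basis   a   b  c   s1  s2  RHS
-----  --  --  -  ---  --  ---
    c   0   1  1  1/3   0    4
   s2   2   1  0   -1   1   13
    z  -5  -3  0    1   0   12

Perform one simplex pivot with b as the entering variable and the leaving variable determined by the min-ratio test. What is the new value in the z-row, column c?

Ratio test on column b — row 1: 4/1 = 4; row 2: 13/1 = 13. Minimum is 4 at row 1 (c leaves); pivot element 1.
Divide row 1 by 1; eliminate column b from the other rows.
z-row update in column c: 0 − (-3)·1 = 3.

3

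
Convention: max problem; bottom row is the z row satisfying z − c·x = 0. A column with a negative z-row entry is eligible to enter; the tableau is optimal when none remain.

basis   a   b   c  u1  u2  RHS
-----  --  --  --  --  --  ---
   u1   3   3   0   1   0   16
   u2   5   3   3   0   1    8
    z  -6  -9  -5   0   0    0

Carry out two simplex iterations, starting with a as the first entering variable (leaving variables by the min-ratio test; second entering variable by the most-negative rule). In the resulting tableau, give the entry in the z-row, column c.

4

Ratio test on column a — row 1: 16/3 = 16/3; row 2: 8/5 = 8/5. Minimum is 8/5 at row 2 (u2 leaves); pivot element 5.
Divide row 2 by 5; eliminate column a from the other rows.
Second iteration: most negative z-row entry is -27/5 in column b, so b enters.
Ratio test on column b — row 1: (56/5)/(6/5) = 28/3; row 2: (8/5)/(3/5) = 8/3. Minimum is 8/3 at row 2 (a leaves); pivot element 3/5.
Divide row 2 by 3/5; eliminate column b from the other rows.
After both pivots, the entry at the z-row, column c is 4.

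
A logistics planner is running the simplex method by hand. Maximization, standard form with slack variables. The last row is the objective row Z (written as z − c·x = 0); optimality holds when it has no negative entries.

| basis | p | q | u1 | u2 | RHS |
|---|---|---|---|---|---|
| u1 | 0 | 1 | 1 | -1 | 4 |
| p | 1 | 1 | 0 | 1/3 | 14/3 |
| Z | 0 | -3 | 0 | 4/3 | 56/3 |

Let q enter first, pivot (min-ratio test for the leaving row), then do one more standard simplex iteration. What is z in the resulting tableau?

Ratio test on column q — row 1: 4/1 = 4; row 2: (14/3)/1 = 14/3. Minimum is 4 at row 1 (u1 leaves); pivot element 1.
Pivot on row 1; the Z-row RHS becomes 56/3 − (-3)·4 = 92/3.
Next entering variable (most negative Z-row entry -5/3): u2.
Ratio test on column u2 — row 1: entry -1 ≤ 0; row 2: (2/3)/(4/3) = 1/2. Minimum is 1/2 at row 2 (p leaves); pivot element 4/3.
After the second pivot the Z-row RHS is 92/3 − (-5/3)·(1/2) = 63/2.

63/2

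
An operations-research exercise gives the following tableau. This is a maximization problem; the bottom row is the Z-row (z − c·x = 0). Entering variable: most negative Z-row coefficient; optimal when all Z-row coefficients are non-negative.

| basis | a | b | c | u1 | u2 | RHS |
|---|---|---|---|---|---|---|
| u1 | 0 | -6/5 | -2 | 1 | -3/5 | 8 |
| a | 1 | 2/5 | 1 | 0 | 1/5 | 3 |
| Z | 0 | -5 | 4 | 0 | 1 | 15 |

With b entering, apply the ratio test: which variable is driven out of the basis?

a

Column b entries and ratios — u1: -6/5 ≤ 0, skip; a: 3/(2/5) = 15/2.
Smallest ratio is 15/2 in the row of a, so a leaves.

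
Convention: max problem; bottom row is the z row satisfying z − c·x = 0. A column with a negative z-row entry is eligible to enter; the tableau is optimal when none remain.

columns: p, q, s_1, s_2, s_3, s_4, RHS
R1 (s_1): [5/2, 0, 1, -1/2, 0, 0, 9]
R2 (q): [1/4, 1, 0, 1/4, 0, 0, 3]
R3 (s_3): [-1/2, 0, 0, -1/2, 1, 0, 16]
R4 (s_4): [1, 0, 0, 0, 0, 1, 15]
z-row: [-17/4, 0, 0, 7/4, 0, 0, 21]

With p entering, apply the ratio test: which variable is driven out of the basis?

Column p entries and ratios — s_1: 9/(5/2) = 18/5; q: 3/(1/4) = 12; s_3: -1/2 ≤ 0, skip; s_4: 15/1 = 15.
Smallest ratio is 18/5 in the row of s_1, so s_1 leaves.

s_1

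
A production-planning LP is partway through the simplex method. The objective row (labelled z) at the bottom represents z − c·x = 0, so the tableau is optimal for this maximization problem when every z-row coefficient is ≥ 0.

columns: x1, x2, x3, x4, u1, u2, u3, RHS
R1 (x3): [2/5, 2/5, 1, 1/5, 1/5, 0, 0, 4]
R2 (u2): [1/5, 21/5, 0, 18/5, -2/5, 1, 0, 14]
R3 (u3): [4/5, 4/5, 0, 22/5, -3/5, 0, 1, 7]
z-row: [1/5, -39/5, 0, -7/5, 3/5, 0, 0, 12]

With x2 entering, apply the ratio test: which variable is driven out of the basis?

u2

Column x2 entries and ratios — x3: 4/(2/5) = 10; u2: 14/(21/5) = 10/3; u3: 7/(4/5) = 35/4.
Smallest ratio is 10/3 in the row of u2, so u2 leaves.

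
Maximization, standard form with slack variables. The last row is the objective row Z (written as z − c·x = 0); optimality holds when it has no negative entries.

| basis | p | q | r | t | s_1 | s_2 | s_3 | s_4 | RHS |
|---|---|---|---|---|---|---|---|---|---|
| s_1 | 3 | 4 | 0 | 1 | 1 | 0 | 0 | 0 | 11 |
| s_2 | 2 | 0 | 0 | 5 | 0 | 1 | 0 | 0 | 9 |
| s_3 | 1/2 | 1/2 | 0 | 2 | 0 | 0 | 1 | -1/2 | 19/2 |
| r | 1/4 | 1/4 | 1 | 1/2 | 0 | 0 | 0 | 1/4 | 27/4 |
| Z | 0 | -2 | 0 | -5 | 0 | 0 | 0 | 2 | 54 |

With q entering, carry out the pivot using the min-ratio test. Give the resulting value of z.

Ratio test on column q — row 1: 11/4 = 11/4; row 2: entry 0 ≤ 0; row 3: (19/2)/(1/2) = 19; row 4: (27/4)/(1/4) = 27. Minimum is 11/4 at row 1 (s_1 leaves); pivot element 4.
Pivot on row 1; the Z-row RHS becomes 54 − (-2)·(11/4) = 119/2.

119/2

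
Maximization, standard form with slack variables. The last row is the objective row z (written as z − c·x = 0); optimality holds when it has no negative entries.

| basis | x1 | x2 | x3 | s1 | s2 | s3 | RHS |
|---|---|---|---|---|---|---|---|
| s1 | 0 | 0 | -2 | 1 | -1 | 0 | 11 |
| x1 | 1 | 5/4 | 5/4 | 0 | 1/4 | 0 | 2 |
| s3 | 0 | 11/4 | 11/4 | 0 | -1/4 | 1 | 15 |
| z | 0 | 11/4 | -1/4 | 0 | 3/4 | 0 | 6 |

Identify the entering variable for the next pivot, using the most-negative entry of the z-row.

x3

Negative z-row entries: x3: -1/4.
The most negative is -1/4 in column x3, so x3 enters.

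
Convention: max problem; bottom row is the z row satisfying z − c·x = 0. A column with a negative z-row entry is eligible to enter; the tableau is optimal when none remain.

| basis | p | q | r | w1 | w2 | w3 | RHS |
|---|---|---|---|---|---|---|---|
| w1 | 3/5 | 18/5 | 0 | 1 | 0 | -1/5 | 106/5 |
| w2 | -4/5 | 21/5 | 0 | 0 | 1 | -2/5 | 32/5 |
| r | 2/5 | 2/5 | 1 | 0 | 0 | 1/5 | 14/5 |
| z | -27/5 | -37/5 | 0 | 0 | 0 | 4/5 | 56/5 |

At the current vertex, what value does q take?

0

q is not in the basis, so in the current basic feasible solution q = 0.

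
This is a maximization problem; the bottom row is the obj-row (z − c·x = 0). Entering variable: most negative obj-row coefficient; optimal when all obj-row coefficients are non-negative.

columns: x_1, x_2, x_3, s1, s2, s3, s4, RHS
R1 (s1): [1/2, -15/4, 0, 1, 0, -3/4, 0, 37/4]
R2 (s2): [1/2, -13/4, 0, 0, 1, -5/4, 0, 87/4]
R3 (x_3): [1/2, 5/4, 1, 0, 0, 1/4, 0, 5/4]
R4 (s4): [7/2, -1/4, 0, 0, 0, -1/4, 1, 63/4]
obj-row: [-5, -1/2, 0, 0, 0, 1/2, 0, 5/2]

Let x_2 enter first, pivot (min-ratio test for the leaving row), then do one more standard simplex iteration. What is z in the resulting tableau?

15

Ratio test on column x_2 — row 1: entry -15/4 ≤ 0; row 2: entry -13/4 ≤ 0; row 3: (5/4)/(5/4) = 1; row 4: entry -1/4 ≤ 0. Minimum is 1 at row 3 (x_3 leaves); pivot element 5/4.
Pivot on row 3; the obj-row RHS becomes 5/2 − (-1/2)·1 = 3.
Next entering variable (most negative obj-row entry -24/5): x_1.
Ratio test on column x_1 — row 1: 13/2 = 13/2; row 2: 25/(9/5) = 125/9; row 3: 1/(2/5) = 5/2; row 4: 16/(18/5) = 40/9. Minimum is 5/2 at row 3 (x_2 leaves); pivot element 2/5.
After the second pivot the obj-row RHS is 3 − (-24/5)·(5/2) = 15.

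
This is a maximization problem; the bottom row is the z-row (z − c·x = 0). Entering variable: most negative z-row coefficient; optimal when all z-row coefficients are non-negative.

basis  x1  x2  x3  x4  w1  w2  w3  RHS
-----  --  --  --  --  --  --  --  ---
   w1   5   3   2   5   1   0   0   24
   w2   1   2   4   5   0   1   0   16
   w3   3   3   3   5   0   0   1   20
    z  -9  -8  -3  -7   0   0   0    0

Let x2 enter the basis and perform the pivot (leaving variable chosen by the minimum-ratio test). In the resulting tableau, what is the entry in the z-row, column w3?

Ratio test on column x2 — row 1: 24/3 = 8; row 2: 16/2 = 8; row 3: 20/3 = 20/3. Minimum is 20/3 at row 3 (w3 leaves); pivot element 3.
Divide row 3 by 3; eliminate column x2 from the other rows.
z-row update in column w3: 0 − (-8)·(1/3) = 8/3.

8/3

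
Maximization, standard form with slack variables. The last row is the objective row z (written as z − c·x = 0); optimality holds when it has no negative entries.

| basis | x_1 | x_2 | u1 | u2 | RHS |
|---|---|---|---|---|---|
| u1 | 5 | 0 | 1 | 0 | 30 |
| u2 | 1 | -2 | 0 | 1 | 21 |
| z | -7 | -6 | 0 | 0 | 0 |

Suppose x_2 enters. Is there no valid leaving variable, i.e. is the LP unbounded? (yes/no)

Every constraint-row entry in column x_2 is ≤ 0, so increasing x_2 is unbounded.

yes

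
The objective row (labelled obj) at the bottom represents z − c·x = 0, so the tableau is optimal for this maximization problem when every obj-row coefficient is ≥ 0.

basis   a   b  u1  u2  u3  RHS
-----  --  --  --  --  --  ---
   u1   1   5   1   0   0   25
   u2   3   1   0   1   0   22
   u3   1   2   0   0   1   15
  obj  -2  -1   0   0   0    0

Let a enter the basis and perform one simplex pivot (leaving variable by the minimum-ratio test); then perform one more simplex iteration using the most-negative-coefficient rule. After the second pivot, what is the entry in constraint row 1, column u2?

-1/14

Ratio test on column a — row 1: 25/1 = 25; row 2: 22/3 = 22/3; row 3: 15/1 = 15. Minimum is 22/3 at row 2 (u2 leaves); pivot element 3.
Divide row 2 by 3; eliminate column a from the other rows.
Second iteration: most negative obj-row entry is -1/3 in column b, so b enters.
Ratio test on column b — row 1: (53/3)/(14/3) = 53/14; row 2: (22/3)/(1/3) = 22; row 3: (23/3)/(5/3) = 23/5. Minimum is 53/14 at row 1 (u1 leaves); pivot element 14/3.
Divide row 1 by 14/3; eliminate column b from the other rows.
After both pivots, the entry at constraint row 1, column u2 is -1/14.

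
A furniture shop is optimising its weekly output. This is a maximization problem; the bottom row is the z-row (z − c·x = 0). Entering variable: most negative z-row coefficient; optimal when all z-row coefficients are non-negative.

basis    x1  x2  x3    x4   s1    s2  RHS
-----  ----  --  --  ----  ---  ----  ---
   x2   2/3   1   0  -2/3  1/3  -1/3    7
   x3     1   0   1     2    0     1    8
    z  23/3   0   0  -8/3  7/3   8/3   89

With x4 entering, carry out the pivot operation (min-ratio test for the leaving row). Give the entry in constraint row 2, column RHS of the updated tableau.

4

Ratio test on column x4 — row 1: entry -2/3 ≤ 0; row 2: 8/2 = 4. Minimum is 4 at row 2 (x3 leaves); pivot element 2.
Divide row 2 by 2; eliminate column x4 from the other rows.
In the new row 2, the RHS entry is the old entry divided by the pivot: 8/2 = 4.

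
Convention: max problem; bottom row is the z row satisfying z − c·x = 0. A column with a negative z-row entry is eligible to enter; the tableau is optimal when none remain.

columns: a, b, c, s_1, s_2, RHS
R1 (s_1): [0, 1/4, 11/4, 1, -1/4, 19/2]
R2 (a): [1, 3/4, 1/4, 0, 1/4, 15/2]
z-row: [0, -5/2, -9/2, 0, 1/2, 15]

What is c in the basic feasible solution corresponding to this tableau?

0

c is not in the basis, so in the current basic feasible solution c = 0.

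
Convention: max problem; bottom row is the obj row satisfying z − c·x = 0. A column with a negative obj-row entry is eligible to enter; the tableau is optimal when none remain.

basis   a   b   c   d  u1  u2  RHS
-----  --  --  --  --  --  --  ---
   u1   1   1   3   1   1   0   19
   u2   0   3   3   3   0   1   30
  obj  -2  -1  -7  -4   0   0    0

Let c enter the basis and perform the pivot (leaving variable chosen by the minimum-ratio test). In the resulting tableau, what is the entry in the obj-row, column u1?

Ratio test on column c — row 1: 19/3 = 19/3; row 2: 30/3 = 10. Minimum is 19/3 at row 1 (u1 leaves); pivot element 3.
Divide row 1 by 3; eliminate column c from the other rows.
obj-row update in column u1: 0 − (-7)·(1/3) = 7/3.

7/3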